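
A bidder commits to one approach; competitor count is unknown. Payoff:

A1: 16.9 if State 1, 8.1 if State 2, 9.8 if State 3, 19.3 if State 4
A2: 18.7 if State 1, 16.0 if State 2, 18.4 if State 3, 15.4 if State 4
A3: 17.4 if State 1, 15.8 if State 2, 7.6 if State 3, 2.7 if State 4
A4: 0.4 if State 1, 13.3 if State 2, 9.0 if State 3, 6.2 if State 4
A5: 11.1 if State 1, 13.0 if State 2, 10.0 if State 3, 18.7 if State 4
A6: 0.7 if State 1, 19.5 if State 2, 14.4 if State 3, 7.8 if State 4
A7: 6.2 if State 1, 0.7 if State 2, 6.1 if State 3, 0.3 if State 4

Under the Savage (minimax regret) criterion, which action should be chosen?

A2

Column bests: State 1=18.7, State 2=19.5, State 3=18.4, State 4=19.3.
A1 regrets: 1.8, 11.4, 8.6, 0.0 → max 11.4
A2 regrets: 0.0, 3.5, 0.0, 3.9 → max 3.9
A3 regrets: 1.3, 3.7, 10.8, 16.6 → max 16.6
A4 regrets: 18.3, 6.2, 9.4, 13.1 → max 18.3
A5 regrets: 7.6, 6.5, 8.4, 0.6 → max 8.4
A6 regrets: 18.0, 0.0, 4.0, 11.5 → max 18.0
A7 regrets: 12.5, 18.8, 12.3, 19.0 → max 19.0
Smallest max regret = 3.9 → A2.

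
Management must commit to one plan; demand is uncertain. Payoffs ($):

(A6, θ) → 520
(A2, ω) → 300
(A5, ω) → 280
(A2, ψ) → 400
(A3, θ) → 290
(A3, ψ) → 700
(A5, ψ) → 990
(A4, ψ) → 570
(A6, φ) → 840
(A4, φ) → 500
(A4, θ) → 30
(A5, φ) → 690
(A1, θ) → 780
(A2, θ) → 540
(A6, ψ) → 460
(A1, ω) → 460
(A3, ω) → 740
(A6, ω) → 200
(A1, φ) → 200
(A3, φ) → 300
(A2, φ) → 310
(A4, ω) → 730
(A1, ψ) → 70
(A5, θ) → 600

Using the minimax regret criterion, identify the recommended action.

Column bests: θ=780, φ=840, ψ=990, ω=740.
A1 regrets: 0, 640, 920, 280 → max 920
A2 regrets: 240, 530, 590, 440 → max 590
A3 regrets: 490, 540, 290, 0 → max 540
A4 regrets: 750, 340, 420, 10 → max 750
A5 regrets: 180, 150, 0, 460 → max 460
A6 regrets: 260, 0, 530, 540 → max 540
Smallest max regret = 460 → A5.

A5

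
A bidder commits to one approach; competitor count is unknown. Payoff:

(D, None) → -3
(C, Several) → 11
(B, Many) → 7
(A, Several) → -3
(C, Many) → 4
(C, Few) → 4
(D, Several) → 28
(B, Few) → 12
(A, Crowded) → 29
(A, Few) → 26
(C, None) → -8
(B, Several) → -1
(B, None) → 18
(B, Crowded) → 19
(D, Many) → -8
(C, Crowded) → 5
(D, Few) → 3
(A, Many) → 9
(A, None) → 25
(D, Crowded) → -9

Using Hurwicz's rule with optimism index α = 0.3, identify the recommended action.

A: 0.3·29 + 0.7·(-3) = 6.6
B: 0.3·19 + 0.7·(-1) = 5
C: 0.3·11 + 0.7·(-8) = -2.3
D: 0.3·28 + 0.7·(-9) = 2.1
Highest Hurwicz score = 6.6 → A.

A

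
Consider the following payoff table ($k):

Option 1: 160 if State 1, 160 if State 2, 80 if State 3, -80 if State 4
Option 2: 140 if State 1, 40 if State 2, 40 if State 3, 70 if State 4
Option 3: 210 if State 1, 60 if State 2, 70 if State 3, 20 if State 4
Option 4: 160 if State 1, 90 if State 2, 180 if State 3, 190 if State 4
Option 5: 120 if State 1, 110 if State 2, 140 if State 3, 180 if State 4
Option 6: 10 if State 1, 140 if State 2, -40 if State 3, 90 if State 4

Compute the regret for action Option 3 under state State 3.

Best payoff under State 3 is 180.
Regret = 180 − 70 = 110.

110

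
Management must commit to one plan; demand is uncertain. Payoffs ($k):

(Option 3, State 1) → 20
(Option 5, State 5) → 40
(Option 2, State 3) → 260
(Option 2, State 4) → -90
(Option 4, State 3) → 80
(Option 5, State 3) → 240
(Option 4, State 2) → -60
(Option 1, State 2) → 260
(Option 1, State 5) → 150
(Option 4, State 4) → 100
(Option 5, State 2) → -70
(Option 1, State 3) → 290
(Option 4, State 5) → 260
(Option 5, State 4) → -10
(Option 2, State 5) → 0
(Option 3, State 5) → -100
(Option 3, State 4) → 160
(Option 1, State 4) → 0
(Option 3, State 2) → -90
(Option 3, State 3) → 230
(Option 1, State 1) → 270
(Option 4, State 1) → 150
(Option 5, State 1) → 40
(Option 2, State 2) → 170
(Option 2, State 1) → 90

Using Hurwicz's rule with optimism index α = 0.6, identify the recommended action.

Option 1: 0.6·290 + 0.4·0 = 174
Option 2: 0.6·260 + 0.4·(-90) = 120
Option 3: 0.6·230 + 0.4·(-100) = 98
Option 4: 0.6·260 + 0.4·(-60) = 132
Option 5: 0.6·240 + 0.4·(-70) = 116
Highest Hurwicz score = 174 → Option 1.

Option 1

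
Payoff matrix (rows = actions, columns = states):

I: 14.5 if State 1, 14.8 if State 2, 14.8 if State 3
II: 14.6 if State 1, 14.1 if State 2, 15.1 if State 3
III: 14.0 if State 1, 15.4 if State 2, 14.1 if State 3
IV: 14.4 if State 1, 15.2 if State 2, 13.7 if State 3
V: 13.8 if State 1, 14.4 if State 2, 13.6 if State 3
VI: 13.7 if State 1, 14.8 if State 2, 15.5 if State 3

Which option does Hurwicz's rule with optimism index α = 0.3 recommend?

I

I: 0.3·14.8 + 0.7·14.5 = 14.59
II: 0.3·15.1 + 0.7·14.1 = 14.4
III: 0.3·15.4 + 0.7·14.0 = 14.42
IV: 0.3·15.2 + 0.7·13.7 = 14.15
V: 0.3·14.4 + 0.7·13.6 = 13.84
VI: 0.3·15.5 + 0.7·13.7 = 14.24
Highest Hurwicz score = 14.59 → I.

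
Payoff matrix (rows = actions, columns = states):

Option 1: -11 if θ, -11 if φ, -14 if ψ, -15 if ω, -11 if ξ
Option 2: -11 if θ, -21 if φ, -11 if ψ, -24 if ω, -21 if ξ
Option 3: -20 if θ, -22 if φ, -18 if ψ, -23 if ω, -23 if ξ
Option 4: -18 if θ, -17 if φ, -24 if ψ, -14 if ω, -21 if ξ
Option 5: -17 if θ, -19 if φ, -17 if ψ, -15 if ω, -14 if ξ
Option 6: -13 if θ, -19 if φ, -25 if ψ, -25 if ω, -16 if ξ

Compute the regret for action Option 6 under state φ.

Best payoff under φ is -11.
Regret = -11 − (-19) = 8.

8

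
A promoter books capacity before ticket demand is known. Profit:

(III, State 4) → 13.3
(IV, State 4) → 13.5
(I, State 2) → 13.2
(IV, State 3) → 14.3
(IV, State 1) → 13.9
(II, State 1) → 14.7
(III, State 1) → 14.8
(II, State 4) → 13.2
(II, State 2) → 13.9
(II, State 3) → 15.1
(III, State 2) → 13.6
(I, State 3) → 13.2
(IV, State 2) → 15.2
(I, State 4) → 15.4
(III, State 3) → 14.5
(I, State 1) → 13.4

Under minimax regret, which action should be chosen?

Column bests: State 1=14.8, State 2=15.2, State 3=15.1, State 4=15.4.
I regrets: 1.4, 2.0, 1.9, 0.0 → max 2.0
II regrets: 0.1, 1.3, 0.0, 2.2 → max 2.2
III regrets: 0.0, 1.6, 0.6, 2.1 → max 2.1
IV regrets: 0.9, 0.0, 0.8, 1.9 → max 1.9
Smallest max regret = 1.9 → IV.

IV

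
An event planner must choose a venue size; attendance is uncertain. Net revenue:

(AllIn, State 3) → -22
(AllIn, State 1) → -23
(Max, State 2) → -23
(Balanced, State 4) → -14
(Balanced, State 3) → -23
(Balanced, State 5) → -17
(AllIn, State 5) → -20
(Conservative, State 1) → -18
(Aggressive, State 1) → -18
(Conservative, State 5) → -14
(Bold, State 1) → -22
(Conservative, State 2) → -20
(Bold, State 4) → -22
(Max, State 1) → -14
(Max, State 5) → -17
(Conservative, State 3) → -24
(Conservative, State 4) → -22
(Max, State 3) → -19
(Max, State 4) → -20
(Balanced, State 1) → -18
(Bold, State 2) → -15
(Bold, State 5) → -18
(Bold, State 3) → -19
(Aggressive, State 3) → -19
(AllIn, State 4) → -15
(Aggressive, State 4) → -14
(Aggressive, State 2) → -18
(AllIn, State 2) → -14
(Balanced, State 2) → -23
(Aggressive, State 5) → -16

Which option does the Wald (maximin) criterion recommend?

Aggressive

Row minima: Conservative=-24, Balanced=-23, Aggressive=-19, Bold=-22, AllIn=-23, Max=-23
Best worst-case = -19 → Aggressive.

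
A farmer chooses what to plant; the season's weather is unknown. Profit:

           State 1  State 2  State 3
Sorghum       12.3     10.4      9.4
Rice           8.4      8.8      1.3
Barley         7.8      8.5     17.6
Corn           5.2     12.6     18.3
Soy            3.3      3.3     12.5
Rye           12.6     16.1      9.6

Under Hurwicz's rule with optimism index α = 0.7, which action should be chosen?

Barley

Sorghum: 0.7·12.3 + 0.3·9.4 = 11.43
Rice: 0.7·8.8 + 0.3·1.3 = 6.55
Barley: 0.7·17.6 + 0.3·7.8 = 14.66
Corn: 0.7·18.3 + 0.3·5.2 = 14.37
Soy: 0.7·12.5 + 0.3·3.3 = 9.74
Rye: 0.7·16.1 + 0.3·9.6 = 14.15
Highest Hurwicz score = 14.66 → Barley.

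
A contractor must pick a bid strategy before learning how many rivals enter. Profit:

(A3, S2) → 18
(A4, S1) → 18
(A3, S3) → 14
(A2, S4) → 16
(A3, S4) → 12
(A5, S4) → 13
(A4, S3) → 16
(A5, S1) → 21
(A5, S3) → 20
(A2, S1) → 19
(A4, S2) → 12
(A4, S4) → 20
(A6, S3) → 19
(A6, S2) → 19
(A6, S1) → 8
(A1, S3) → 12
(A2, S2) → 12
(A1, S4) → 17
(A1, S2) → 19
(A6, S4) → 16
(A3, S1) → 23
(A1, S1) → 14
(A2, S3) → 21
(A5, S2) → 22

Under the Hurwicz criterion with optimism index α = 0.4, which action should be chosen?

A1: 0.4·19 + 0.6·12 = 14.8
A2: 0.4·21 + 0.6·12 = 15.6
A3: 0.4·23 + 0.6·12 = 16.4
A4: 0.4·20 + 0.6·12 = 15.2
A5: 0.4·22 + 0.6·13 = 16.6
A6: 0.4·19 + 0.6·8 = 12.4
Highest Hurwicz score = 16.6 → A5.

A5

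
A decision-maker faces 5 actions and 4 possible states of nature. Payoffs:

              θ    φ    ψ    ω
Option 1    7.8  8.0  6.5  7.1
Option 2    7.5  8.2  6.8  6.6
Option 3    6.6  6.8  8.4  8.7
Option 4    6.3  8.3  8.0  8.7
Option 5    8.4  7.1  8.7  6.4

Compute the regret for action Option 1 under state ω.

1.6

Best payoff under ω is 8.7.
Regret = 8.7 − 7.1 = 1.6.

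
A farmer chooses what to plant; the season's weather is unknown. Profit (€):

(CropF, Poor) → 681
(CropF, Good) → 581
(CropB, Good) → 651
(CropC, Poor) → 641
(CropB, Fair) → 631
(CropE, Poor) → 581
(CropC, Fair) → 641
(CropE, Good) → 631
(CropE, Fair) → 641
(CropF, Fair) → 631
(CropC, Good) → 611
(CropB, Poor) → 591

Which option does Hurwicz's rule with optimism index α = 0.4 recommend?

CropF: 0.4·681 + 0.6·581 = 621
CropE: 0.4·641 + 0.6·581 = 605
CropC: 0.4·641 + 0.6·611 = 623
CropB: 0.4·651 + 0.6·591 = 615
Highest Hurwicz score = 623 → CropC.

CropC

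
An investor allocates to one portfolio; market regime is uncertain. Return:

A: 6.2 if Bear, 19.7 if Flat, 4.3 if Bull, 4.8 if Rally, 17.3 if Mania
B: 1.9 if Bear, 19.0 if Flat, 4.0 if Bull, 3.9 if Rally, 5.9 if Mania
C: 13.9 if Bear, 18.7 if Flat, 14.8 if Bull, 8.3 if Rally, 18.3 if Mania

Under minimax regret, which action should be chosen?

C

Column bests: Bear=13.9, Flat=19.7, Bull=14.8, Rally=8.3, Mania=18.3.
A regrets: 7.7, 0.0, 10.5, 3.5, 1.0 → max 10.5
B regrets: 12.0, 0.7, 10.8, 4.4, 12.4 → max 12.4
C regrets: 0.0, 1.0, 0.0, 0.0, 0.0 → max 1.0
Smallest max regret = 1.0 → C.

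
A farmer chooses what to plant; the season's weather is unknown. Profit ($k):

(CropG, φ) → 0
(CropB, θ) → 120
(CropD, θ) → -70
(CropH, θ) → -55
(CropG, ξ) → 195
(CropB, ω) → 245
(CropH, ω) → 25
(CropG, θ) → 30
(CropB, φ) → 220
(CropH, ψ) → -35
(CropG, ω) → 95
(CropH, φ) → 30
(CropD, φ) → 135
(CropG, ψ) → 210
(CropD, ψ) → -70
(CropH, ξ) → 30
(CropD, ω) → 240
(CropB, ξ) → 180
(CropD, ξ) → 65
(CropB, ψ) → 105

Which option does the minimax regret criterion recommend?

Column bests: θ=120, φ=220, ψ=210, ω=245, ξ=195.
CropH regrets: 175, 190, 245, 220, 165 → max 245
CropG regrets: 90, 220, 0, 150, 0 → max 220
CropD regrets: 190, 85, 280, 5, 130 → max 280
CropB regrets: 0, 0, 105, 0, 15 → max 105
Smallest max regret = 105 → CropB.

CropB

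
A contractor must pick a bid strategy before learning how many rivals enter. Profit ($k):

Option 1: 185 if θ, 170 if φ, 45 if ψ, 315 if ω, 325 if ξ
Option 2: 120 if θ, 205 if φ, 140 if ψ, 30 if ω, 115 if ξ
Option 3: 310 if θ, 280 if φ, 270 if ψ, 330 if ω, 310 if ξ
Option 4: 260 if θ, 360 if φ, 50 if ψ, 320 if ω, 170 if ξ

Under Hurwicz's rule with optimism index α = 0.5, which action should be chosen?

Option 3

Option 1: 0.5·325 + 0.5·45 = 185
Option 2: 0.5·205 + 0.5·30 = 117.5
Option 3: 0.5·330 + 0.5·270 = 300
Option 4: 0.5·360 + 0.5·50 = 205
Highest Hurwicz score = 300 → Option 3.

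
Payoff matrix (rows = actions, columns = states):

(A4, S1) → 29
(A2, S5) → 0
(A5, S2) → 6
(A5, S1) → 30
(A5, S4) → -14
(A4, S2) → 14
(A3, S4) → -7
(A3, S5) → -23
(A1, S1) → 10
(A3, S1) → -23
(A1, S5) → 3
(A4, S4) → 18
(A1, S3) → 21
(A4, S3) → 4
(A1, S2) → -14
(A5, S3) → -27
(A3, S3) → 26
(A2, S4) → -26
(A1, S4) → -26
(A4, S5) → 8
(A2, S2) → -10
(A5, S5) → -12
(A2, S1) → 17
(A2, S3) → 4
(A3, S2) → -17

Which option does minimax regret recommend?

Column bests: S1=30, S2=14, S3=26, S4=18, S5=8.
A1 regrets: 20, 28, 5, 44, 5 → max 44
A2 regrets: 13, 24, 22, 44, 8 → max 44
A3 regrets: 53, 31, 0, 25, 31 → max 53
A4 regrets: 1, 0, 22, 0, 0 → max 22
A5 regrets: 0, 8, 53, 32, 20 → max 53
Smallest max regret = 22 → A4.

A4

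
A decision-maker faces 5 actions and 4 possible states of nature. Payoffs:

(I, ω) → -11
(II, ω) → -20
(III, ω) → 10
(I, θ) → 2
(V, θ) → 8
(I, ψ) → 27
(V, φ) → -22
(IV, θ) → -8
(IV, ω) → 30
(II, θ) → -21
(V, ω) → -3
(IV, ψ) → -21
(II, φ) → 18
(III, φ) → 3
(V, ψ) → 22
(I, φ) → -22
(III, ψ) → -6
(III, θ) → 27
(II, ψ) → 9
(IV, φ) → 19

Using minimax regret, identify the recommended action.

III

Column bests: θ=27, φ=19, ψ=27, ω=30.
I regrets: 25, 41, 0, 41 → max 41
II regrets: 48, 1, 18, 50 → max 50
III regrets: 0, 16, 33, 20 → max 33
IV regrets: 35, 0, 48, 0 → max 48
V regrets: 19, 41, 5, 33 → max 41
Smallest max regret = 33 → III.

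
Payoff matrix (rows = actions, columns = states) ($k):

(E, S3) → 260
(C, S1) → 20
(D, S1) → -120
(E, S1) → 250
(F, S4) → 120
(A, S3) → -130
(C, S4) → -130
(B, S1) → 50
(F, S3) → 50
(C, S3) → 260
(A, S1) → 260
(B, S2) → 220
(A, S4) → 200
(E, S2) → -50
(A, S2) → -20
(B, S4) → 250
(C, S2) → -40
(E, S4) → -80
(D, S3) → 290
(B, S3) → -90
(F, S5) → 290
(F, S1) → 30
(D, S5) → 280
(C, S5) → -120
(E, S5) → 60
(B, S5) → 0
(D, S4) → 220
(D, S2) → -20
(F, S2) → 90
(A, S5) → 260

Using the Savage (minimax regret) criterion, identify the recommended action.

Column bests: S1=260, S2=220, S3=290, S4=250, S5=290.
A regrets: 0, 240, 420, 50, 30 → max 420
B regrets: 210, 0, 380, 0, 290 → max 380
C regrets: 240, 260, 30, 380, 410 → max 410
D regrets: 380, 240, 0, 30, 10 → max 380
E regrets: 10, 270, 30, 330, 230 → max 330
F regrets: 230, 130, 240, 130, 0 → max 240
Smallest max regret = 240 → F.

F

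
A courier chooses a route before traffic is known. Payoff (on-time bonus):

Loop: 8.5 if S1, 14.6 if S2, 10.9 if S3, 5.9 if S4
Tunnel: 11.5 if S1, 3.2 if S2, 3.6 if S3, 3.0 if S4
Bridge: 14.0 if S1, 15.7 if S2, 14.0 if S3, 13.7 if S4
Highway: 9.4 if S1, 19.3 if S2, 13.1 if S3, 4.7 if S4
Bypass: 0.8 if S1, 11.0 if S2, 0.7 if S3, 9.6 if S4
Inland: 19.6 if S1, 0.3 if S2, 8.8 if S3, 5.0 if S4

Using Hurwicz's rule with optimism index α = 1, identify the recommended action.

Inland

Loop: 1·14.6 + 0·5.9 = 14.6
Tunnel: 1·11.5 + 0·3.0 = 11.5
Bridge: 1·15.7 + 0·13.7 = 15.7
Highway: 1·19.3 + 0·4.7 = 19.3
Bypass: 1·11.0 + 0·0.7 = 11
Inland: 1·19.6 + 0·0.3 = 19.6
Highest Hurwicz score = 19.6 → Inland.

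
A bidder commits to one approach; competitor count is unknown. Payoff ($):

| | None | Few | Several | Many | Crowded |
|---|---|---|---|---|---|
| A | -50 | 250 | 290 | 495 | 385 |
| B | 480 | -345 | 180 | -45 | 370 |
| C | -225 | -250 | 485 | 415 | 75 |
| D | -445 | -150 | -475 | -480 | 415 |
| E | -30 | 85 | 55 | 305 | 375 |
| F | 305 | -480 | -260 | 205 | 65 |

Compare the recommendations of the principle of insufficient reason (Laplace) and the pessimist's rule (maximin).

Row averages: A=274, B=128, C=100, D=-227, E=158, F=-33
Highest average = 274 → A.
Row minima: A=-50, B=-345, C=-250, D=-480, E=-30, F=-480
Best worst-case = -30 → E.

laplace → A; maximin → E (disagree)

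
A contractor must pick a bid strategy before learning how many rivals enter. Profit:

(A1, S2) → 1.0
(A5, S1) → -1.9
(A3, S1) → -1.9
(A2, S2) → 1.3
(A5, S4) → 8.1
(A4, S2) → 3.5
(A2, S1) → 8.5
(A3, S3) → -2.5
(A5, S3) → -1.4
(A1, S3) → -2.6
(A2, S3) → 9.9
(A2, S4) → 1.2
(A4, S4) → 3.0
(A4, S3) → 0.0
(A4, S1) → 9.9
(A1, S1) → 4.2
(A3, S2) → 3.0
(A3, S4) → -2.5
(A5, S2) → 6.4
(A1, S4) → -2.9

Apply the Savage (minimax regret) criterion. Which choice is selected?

A2

Column bests: S1=9.9, S2=6.4, S3=9.9, S4=8.1.
A1 regrets: 5.7, 5.4, 12.5, 11.0 → max 12.5
A2 regrets: 1.4, 5.1, 0.0, 6.9 → max 6.9
A3 regrets: 11.8, 3.4, 12.4, 10.6 → max 12.4
A4 regrets: 0.0, 2.9, 9.9, 5.1 → max 9.9
A5 regrets: 11.8, 0.0, 11.3, 0.0 → max 11.8
Smallest max regret = 6.9 → A2.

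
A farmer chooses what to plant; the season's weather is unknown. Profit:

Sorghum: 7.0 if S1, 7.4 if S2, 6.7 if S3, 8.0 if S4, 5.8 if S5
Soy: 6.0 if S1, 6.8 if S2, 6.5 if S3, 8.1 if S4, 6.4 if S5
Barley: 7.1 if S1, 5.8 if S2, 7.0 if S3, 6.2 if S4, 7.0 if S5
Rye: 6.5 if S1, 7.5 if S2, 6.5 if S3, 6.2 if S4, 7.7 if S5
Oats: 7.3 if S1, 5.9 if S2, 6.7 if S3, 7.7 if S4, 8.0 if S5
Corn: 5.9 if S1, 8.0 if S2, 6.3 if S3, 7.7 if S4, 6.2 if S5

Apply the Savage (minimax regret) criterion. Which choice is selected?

Column bests: S1=7.3, S2=8.0, S3=7.0, S4=8.1, S5=8.0.
Sorghum regrets: 0.3, 0.6, 0.3, 0.1, 2.2 → max 2.2
Soy regrets: 1.3, 1.2, 0.5, 0.0, 1.6 → max 1.6
Barley regrets: 0.2, 2.2, 0.0, 1.9, 1.0 → max 2.2
Rye regrets: 0.8, 0.5, 0.5, 1.9, 0.3 → max 1.9
Oats regrets: 0.0, 2.1, 0.3, 0.4, 0.0 → max 2.1
Corn regrets: 1.4, 0.0, 0.7, 0.4, 1.8 → max 1.8
Smallest max regret = 1.6 → Soy.

Soy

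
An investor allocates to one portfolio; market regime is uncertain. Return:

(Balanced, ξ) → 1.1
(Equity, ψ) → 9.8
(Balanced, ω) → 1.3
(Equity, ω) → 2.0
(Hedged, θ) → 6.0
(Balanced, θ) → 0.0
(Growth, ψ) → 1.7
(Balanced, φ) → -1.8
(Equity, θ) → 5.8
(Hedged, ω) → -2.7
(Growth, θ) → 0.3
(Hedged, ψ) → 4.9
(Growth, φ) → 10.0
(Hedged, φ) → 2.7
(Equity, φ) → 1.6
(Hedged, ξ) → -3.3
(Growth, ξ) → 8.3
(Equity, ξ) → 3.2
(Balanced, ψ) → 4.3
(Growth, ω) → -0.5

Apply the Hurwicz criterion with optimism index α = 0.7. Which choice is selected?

Equity: 0.7·9.8 + 0.3·1.6 = 7.34
Growth: 0.7·10.0 + 0.3·(-0.5) = 6.85
Balanced: 0.7·4.3 + 0.3·(-1.8) = 2.47
Hedged: 0.7·6.0 + 0.3·(-3.3) = 3.21
Highest Hurwicz score = 7.34 → Equity.

Equity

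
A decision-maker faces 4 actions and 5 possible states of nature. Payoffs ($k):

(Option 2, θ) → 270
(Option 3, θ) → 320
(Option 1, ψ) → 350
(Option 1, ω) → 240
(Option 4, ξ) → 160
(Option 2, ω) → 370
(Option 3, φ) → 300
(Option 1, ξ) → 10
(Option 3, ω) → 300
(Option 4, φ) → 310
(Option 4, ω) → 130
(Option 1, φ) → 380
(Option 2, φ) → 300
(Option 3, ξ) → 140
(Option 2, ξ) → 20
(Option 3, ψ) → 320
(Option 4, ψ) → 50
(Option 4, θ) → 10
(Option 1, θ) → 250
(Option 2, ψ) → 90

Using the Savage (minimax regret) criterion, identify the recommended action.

Option 3

Column bests: θ=320, φ=380, ψ=350, ω=370, ξ=160.
Option 1 regrets: 70, 0, 0, 130, 150 → max 150
Option 2 regrets: 50, 80, 260, 0, 140 → max 260
Option 3 regrets: 0, 80, 30, 70, 20 → max 80
Option 4 regrets: 310, 70, 300, 240, 0 → max 310
Smallest max regret = 80 → Option 3.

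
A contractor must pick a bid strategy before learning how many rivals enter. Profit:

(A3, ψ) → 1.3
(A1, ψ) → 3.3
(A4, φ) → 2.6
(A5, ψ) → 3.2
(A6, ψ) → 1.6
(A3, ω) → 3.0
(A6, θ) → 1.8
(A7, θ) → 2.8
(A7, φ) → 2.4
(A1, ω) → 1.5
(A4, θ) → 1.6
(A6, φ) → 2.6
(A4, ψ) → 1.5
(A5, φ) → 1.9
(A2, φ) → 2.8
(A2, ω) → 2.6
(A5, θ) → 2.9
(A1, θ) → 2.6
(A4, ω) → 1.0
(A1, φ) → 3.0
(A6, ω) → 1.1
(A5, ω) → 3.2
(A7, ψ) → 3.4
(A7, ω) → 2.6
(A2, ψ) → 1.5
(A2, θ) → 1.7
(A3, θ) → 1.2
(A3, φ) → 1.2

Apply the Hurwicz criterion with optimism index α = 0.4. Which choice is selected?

A7

A1: 0.4·3.3 + 0.6·1.5 = 2.22
A2: 0.4·2.8 + 0.6·1.5 = 2.02
A3: 0.4·3.0 + 0.6·1.2 = 1.92
A4: 0.4·2.6 + 0.6·1.0 = 1.64
A5: 0.4·3.2 + 0.6·1.9 = 2.42
A6: 0.4·2.6 + 0.6·1.1 = 1.7
A7: 0.4·3.4 + 0.6·2.4 = 2.8
Highest Hurwicz score = 2.8 → A7.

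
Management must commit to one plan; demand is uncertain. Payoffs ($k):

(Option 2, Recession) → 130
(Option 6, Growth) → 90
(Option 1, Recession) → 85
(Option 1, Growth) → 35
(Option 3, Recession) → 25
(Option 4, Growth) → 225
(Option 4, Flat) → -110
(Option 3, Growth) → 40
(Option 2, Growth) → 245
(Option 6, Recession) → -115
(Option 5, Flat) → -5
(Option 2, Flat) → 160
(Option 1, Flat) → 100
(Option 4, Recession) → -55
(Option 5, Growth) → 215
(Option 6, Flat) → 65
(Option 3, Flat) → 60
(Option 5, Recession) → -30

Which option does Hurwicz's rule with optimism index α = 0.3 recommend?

Option 2

Option 1: 0.3·100 + 0.7·35 = 54.5
Option 2: 0.3·245 + 0.7·130 = 164.5
Option 3: 0.3·60 + 0.7·25 = 35.5
Option 4: 0.3·225 + 0.7·(-110) = -9.5
Option 5: 0.3·215 + 0.7·(-30) = 43.5
Option 6: 0.3·90 + 0.7·(-115) = -53.5
Highest Hurwicz score = 164.5 → Option 2.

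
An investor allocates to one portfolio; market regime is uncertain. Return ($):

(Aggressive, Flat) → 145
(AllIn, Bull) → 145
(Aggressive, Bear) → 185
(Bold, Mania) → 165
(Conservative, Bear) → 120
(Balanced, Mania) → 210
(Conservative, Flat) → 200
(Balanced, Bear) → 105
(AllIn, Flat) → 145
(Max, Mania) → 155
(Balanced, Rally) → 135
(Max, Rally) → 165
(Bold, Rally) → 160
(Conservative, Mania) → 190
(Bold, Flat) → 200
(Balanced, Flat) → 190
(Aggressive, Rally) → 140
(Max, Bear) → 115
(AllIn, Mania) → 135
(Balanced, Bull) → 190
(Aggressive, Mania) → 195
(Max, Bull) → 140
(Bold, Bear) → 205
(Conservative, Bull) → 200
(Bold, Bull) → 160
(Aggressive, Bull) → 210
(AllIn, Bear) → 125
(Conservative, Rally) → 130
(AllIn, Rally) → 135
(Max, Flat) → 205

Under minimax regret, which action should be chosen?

Bold

Column bests: Bear=205, Flat=205, Bull=210, Rally=165, Mania=210.
Conservative regrets: 85, 5, 10, 35, 20 → max 85
Balanced regrets: 100, 15, 20, 30, 0 → max 100
Aggressive regrets: 20, 60, 0, 25, 15 → max 60
Bold regrets: 0, 5, 50, 5, 45 → max 50
AllIn regrets: 80, 60, 65, 30, 75 → max 80
Max regrets: 90, 0, 70, 0, 55 → max 90
Smallest max regret = 50 → Bold.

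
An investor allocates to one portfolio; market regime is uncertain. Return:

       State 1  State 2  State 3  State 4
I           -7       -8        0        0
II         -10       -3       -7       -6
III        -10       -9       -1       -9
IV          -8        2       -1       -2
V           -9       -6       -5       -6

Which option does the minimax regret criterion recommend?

Column bests: State 1=-7, State 2=2, State 3=0, State 4=0.
I regrets: 0, 10, 0, 0 → max 10
II regrets: 3, 5, 7, 6 → max 7
III regrets: 3, 11, 1, 9 → max 11
IV regrets: 1, 0, 1, 2 → max 2
V regrets: 2, 8, 5, 6 → max 8
Smallest max regret = 2 → IV.

IV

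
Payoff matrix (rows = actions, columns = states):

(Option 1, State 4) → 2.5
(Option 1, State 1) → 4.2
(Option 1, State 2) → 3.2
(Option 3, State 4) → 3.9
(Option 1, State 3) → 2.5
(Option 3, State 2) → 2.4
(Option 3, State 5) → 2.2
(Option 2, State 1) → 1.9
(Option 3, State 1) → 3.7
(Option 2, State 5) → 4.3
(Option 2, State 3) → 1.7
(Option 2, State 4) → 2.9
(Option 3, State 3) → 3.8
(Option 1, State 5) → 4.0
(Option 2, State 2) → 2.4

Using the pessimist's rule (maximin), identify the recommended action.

Option 1

Row minima: Option 1=2.5, Option 2=1.7, Option 3=2.2
Best worst-case = 2.5 → Option 1.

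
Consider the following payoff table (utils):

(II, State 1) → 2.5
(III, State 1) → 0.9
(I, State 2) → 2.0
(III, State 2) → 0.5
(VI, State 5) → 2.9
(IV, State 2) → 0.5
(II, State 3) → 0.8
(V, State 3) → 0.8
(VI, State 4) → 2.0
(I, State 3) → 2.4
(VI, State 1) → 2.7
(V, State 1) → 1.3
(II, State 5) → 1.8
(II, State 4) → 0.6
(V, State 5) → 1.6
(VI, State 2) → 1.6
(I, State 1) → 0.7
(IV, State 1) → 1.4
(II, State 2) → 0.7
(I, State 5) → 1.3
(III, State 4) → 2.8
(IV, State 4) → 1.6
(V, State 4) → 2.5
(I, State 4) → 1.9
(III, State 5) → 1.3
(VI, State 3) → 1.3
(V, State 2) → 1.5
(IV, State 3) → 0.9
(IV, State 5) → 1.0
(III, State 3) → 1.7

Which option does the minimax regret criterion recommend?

VI

Column bests: State 1=2.7, State 2=2.0, State 3=2.4, State 4=2.8, State 5=2.9.
I regrets: 2.0, 0.0, 0.0, 0.9, 1.6 → max 2.0
II regrets: 0.2, 1.3, 1.6, 2.2, 1.1 → max 2.2
III regrets: 1.8, 1.5, 0.7, 0.0, 1.6 → max 1.8
IV regrets: 1.3, 1.5, 1.5, 1.2, 1.9 → max 1.9
V regrets: 1.4, 0.5, 1.6, 0.3, 1.3 → max 1.6
VI regrets: 0.0, 0.4, 1.1, 0.8, 0.0 → max 1.1
Smallest max regret = 1.1 → VI.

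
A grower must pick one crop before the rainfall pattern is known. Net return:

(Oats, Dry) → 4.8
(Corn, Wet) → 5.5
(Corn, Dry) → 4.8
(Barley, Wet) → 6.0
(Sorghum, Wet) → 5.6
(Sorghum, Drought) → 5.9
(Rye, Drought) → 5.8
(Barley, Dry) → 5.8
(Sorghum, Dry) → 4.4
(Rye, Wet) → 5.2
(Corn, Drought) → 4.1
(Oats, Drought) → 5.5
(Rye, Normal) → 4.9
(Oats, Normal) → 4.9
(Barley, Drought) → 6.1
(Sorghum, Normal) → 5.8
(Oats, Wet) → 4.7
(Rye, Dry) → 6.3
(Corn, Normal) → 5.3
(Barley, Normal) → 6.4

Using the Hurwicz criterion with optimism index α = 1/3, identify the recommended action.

Barley

Corn: 1/3·5.5 + 2/3·4.1 = 137/30
Rye: 1/3·6.3 + 2/3·4.9 = 161/30
Oats: 1/3·5.5 + 2/3·4.7 = 149/30
Barley: 1/3·6.4 + 2/3·5.8 = 6
Sorghum: 1/3·5.9 + 2/3·4.4 = 4.9
Highest Hurwicz score = 6 → Barley.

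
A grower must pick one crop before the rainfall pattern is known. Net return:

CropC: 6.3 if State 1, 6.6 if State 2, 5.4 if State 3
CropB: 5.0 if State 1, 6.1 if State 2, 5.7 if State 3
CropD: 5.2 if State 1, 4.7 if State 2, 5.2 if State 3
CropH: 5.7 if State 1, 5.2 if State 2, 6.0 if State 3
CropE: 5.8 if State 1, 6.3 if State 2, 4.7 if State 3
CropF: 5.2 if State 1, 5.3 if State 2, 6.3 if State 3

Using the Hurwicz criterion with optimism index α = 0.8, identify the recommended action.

CropC: 0.8·6.6 + 0.2·5.4 = 6.36
CropB: 0.8·6.1 + 0.2·5.0 = 5.88
CropD: 0.8·5.2 + 0.2·4.7 = 5.1
CropH: 0.8·6.0 + 0.2·5.2 = 5.84
CropE: 0.8·6.3 + 0.2·4.7 = 5.98
CropF: 0.8·6.3 + 0.2·5.2 = 6.08
Highest Hurwicz score = 6.36 → CropC.

CropC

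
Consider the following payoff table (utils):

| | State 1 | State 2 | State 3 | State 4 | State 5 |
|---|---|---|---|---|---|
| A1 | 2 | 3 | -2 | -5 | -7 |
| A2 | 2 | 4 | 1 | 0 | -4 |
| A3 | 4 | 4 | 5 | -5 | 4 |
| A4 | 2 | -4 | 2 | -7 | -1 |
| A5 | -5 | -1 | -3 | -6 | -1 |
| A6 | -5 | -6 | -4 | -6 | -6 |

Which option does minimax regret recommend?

A3

Column bests: State 1=4, State 2=4, State 3=5, State 4=0, State 5=4.
A1 regrets: 2, 1, 7, 5, 11 → max 11
A2 regrets: 2, 0, 4, 0, 8 → max 8
A3 regrets: 0, 0, 0, 5, 0 → max 5
A4 regrets: 2, 8, 3, 7, 5 → max 8
A5 regrets: 9, 5, 8, 6, 5 → max 9
A6 regrets: 9, 10, 9, 6, 10 → max 10
Smallest max regret = 5 → A3.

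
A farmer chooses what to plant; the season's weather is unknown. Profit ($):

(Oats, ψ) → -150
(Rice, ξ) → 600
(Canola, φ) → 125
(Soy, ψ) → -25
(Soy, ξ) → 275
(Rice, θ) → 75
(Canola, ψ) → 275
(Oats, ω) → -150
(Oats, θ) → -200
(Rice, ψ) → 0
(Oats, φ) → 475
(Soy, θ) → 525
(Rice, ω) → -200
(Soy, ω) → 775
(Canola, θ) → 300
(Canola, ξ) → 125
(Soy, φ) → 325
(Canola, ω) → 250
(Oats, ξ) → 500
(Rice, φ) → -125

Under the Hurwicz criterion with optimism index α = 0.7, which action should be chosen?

Soy

Canola: 0.7·300 + 0.3·125 = 247.5
Soy: 0.7·775 + 0.3·(-25) = 535
Rice: 0.7·600 + 0.3·(-200) = 360
Oats: 0.7·500 + 0.3·(-200) = 290
Highest Hurwicz score = 535 → Soy.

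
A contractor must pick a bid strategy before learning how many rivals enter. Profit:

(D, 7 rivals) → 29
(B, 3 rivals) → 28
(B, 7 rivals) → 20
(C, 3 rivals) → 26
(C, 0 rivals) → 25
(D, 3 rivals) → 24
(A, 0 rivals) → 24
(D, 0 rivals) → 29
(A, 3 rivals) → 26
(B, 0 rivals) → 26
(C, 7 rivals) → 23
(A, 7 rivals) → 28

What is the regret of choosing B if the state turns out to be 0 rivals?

Best payoff under 0 rivals is 29.
Regret = 29 − 26 = 3.

3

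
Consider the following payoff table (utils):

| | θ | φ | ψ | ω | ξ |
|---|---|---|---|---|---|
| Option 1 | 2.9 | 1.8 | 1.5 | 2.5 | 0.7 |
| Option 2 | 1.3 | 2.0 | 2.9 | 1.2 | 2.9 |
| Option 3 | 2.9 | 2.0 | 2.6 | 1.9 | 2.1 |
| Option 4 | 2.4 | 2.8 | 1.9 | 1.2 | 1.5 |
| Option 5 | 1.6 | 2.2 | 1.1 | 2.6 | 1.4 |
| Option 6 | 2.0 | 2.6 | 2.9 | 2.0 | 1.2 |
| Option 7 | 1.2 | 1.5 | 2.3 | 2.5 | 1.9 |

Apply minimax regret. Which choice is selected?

Column bests: θ=2.9, φ=2.8, ψ=2.9, ω=2.6, ξ=2.9.
Option 1 regrets: 0.0, 1.0, 1.4, 0.1, 2.2 → max 2.2
Option 2 regrets: 1.6, 0.8, 0.0, 1.4, 0.0 → max 1.6
Option 3 regrets: 0.0, 0.8, 0.3, 0.7, 0.8 → max 0.8
Option 4 regrets: 0.5, 0.0, 1.0, 1.4, 1.4 → max 1.4
Option 5 regrets: 1.3, 0.6, 1.8, 0.0, 1.5 → max 1.8
Option 6 regrets: 0.9, 0.2, 0.0, 0.6, 1.7 → max 1.7
Option 7 regrets: 1.7, 1.3, 0.6, 0.1, 1.0 → max 1.7
Smallest max regret = 0.8 → Option 3.

Option 3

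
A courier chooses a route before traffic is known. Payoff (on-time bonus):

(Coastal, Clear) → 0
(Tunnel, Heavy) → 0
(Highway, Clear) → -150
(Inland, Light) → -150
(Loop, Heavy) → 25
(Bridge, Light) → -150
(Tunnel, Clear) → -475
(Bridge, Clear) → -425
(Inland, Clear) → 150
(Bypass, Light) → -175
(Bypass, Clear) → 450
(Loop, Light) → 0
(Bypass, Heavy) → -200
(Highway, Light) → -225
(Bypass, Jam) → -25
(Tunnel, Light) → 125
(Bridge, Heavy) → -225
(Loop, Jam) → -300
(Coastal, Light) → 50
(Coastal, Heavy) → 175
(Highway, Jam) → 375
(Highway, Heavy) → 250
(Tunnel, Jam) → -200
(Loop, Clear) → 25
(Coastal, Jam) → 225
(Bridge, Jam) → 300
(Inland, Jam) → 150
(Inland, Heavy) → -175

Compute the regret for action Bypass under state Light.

Best payoff under Light is 125.
Regret = 125 − (-175) = 300.

300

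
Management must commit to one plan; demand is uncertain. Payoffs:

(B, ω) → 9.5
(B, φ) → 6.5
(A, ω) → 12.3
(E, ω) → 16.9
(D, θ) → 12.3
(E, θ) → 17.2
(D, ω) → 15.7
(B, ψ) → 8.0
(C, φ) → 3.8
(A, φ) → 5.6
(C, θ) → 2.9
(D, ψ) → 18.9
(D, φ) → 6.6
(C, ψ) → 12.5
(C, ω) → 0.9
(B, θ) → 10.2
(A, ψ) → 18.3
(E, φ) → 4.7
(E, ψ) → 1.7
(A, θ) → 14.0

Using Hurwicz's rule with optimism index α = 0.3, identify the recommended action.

A: 0.3·18.3 + 0.7·5.6 = 9.41
B: 0.3·10.2 + 0.7·6.5 = 7.61
C: 0.3·12.5 + 0.7·0.9 = 4.38
D: 0.3·18.9 + 0.7·6.6 = 10.29
E: 0.3·17.2 + 0.7·1.7 = 6.35
Highest Hurwicz score = 10.29 → D.

D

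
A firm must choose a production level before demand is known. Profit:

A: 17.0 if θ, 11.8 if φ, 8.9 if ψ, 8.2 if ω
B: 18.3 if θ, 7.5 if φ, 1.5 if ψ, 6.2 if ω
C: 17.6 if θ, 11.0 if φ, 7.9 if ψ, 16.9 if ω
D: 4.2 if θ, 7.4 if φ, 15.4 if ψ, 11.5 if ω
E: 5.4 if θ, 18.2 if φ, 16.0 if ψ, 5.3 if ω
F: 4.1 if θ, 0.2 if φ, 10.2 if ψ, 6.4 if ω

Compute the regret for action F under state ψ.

5.8

Best payoff under ψ is 16.0.
Regret = 16.0 − 10.2 = 5.8.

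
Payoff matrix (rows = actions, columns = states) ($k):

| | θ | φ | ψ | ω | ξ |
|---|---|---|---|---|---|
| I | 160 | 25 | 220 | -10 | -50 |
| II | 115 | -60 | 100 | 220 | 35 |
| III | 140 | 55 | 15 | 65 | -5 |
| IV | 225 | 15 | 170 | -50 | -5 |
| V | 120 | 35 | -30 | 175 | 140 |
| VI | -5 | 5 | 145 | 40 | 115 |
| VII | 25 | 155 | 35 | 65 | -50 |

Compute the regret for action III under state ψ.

Best payoff under ψ is 220.
Regret = 220 − 15 = 205.

205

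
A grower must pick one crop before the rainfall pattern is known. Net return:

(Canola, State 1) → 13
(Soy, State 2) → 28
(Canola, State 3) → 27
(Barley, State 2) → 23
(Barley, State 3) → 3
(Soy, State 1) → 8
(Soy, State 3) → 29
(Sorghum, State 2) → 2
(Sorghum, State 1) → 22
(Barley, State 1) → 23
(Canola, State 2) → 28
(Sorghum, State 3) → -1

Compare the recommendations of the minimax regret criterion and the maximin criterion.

Column bests: State 1=23, State 2=28, State 3=29.
Soy regrets: 15, 0, 0 → max 15
Barley regrets: 0, 5, 26 → max 26
Sorghum regrets: 1, 26, 30 → max 30
Canola regrets: 10, 0, 2 → max 10
Smallest max regret = 10 → Canola.
Row minima: Soy=8, Barley=3, Sorghum=-1, Canola=13
Best worst-case = 13 → Canola.

minimax regret → Canola; maximin → Canola (agree)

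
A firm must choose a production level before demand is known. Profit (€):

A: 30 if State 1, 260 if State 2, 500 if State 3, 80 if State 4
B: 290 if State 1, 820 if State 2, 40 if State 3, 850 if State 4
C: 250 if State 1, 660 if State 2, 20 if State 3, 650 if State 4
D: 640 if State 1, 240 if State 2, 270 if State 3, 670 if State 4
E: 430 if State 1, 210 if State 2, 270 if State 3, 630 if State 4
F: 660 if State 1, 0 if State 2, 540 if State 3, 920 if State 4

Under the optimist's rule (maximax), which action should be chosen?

Row maxima: A=500, B=850, C=660, D=670, E=630, F=920
Best best-case = 920 → F.

F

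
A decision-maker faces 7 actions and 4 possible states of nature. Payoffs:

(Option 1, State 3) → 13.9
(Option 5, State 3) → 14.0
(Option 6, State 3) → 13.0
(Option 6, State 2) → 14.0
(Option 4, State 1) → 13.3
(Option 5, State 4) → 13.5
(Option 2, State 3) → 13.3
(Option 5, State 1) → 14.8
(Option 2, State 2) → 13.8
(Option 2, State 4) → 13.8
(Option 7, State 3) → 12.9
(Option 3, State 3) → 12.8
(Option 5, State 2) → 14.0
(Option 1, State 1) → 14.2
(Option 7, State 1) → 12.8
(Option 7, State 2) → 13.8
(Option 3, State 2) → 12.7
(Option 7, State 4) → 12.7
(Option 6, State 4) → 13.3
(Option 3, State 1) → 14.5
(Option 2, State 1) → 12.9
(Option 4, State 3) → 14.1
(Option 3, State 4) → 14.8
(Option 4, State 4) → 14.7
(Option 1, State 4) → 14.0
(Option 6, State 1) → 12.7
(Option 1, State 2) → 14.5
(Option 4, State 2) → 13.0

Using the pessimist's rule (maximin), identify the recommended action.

Option 1

Row minima: Option 1=13.9, Option 2=12.9, Option 3=12.7, Option 4=13.0, Option 5=13.5, Option 6=12.7, Option 7=12.7
Best worst-case = 13.9 → Option 1.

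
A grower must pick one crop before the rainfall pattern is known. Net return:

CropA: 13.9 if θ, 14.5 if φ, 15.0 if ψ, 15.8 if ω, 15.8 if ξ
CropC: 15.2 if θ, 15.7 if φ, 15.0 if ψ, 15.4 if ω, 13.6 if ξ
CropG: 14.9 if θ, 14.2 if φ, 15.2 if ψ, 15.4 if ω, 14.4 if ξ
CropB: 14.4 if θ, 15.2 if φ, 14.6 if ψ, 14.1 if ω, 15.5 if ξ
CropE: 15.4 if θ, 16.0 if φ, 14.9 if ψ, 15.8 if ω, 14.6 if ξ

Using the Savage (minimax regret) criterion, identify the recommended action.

CropE

Column bests: θ=15.4, φ=16.0, ψ=15.2, ω=15.8, ξ=15.8.
CropA regrets: 1.5, 1.5, 0.2, 0.0, 0.0 → max 1.5
CropC regrets: 0.2, 0.3, 0.2, 0.4, 2.2 → max 2.2
CropG regrets: 0.5, 1.8, 0.0, 0.4, 1.4 → max 1.8
CropB regrets: 1.0, 0.8, 0.6, 1.7, 0.3 → max 1.7
CropE regrets: 0.0, 0.0, 0.3, 0.0, 1.2 → max 1.2
Smallest max regret = 1.2 → CropE.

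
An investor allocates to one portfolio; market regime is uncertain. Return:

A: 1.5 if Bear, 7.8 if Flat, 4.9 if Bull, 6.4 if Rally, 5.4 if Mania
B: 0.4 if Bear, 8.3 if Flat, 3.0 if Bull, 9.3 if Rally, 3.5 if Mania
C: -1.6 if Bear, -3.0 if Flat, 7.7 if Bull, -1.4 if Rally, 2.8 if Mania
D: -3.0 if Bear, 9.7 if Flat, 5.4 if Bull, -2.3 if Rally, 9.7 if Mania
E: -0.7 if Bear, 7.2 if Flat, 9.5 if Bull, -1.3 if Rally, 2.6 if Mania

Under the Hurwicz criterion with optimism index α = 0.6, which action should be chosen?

B

A: 0.6·7.8 + 0.4·1.5 = 5.28
B: 0.6·9.3 + 0.4·0.4 = 5.74
C: 0.6·7.7 + 0.4·(-3.0) = 3.42
D: 0.6·9.7 + 0.4·(-3.0) = 4.62
E: 0.6·9.5 + 0.4·(-1.3) = 5.18
Highest Hurwicz score = 5.74 → B.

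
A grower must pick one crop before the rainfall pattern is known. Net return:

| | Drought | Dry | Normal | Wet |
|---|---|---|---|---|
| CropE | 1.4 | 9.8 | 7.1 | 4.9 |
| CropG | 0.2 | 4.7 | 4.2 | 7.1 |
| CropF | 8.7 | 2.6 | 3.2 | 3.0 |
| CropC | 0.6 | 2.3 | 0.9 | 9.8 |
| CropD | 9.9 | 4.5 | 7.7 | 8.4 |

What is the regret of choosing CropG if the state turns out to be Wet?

Best payoff under Wet is 9.8.
Regret = 9.8 − 7.1 = 2.7.

2.7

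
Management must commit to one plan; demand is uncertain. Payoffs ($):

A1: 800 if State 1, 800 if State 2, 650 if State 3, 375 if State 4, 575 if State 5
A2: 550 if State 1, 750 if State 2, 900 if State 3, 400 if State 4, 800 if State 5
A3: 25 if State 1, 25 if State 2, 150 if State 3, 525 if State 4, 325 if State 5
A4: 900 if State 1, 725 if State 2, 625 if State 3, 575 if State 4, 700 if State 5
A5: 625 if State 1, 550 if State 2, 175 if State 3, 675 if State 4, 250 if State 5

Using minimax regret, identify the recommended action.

A4

Column bests: State 1=900, State 2=800, State 3=900, State 4=675, State 5=800.
A1 regrets: 100, 0, 250, 300, 225 → max 300
A2 regrets: 350, 50, 0, 275, 0 → max 350
A3 regrets: 875, 775, 750, 150, 475 → max 875
A4 regrets: 0, 75, 275, 100, 100 → max 275
A5 regrets: 275, 250, 725, 0, 550 → max 725
Smallest max regret = 275 → A4.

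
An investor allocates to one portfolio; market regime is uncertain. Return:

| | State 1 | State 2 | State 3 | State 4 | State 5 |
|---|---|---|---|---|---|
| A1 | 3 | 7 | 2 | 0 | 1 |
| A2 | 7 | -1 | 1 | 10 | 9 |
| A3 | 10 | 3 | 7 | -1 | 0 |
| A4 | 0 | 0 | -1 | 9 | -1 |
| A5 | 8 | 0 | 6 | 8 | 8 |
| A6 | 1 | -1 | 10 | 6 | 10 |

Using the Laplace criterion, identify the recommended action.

Row averages: A1=2.6, A2=5.2, A3=3.8, A4=1.4, A5=6, A6=5.2
Highest average = 6 → A5.

A5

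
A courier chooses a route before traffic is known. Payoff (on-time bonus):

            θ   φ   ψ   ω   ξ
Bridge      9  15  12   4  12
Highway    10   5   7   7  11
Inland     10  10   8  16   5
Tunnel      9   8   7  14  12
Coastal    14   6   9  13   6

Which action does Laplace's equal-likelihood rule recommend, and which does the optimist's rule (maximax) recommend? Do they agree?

laplace → Bridge; maximax → Inland (disagree)

Row averages: Bridge=10.4, Highway=8, Inland=9.8, Tunnel=10, Coastal=9.6
Highest average = 10.4 → Bridge.
Row maxima: Bridge=15, Highway=11, Inland=16, Tunnel=14, Coastal=14
Best best-case = 16 → Inland.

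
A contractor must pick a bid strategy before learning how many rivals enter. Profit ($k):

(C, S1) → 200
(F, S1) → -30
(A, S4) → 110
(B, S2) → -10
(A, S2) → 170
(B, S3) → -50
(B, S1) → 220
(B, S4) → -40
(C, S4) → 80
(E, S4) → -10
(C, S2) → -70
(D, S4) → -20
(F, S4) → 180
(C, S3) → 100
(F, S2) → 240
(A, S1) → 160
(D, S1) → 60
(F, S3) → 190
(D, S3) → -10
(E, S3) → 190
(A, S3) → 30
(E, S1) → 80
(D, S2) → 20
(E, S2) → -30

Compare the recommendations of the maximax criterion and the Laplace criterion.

maximax → F; laplace → F (agree)

Row maxima: A=170, B=220, C=200, D=60, E=190, F=240
Best best-case = 240 → F.
Row averages: A=117.5, B=30, C=77.5, D=12.5, E=57.5, F=145
Highest average = 145 → F.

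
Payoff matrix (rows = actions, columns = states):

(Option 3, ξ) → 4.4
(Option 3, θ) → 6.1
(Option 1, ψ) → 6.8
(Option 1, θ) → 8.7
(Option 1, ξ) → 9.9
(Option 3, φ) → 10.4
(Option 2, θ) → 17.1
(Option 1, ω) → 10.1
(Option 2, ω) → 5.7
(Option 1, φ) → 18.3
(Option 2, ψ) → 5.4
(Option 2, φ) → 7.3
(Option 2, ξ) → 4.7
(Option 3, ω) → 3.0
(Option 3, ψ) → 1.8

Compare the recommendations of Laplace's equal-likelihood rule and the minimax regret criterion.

laplace → Option 1; minimax regret → Option 1 (agree)

Row averages: Option 1=10.76, Option 2=8.04, Option 3=5.14
Highest average = 10.76 → Option 1.
Column bests: θ=17.1, φ=18.3, ψ=6.8, ω=10.1, ξ=9.9.
Option 1 regrets: 8.4, 0.0, 0.0, 0.0, 0.0 → max 8.4
Option 2 regrets: 0.0, 11.0, 1.4, 4.4, 5.2 → max 11.0
Option 3 regrets: 11.0, 7.9, 5.0, 7.1, 5.5 → max 11.0
Smallest max regret = 8.4 → Option 1.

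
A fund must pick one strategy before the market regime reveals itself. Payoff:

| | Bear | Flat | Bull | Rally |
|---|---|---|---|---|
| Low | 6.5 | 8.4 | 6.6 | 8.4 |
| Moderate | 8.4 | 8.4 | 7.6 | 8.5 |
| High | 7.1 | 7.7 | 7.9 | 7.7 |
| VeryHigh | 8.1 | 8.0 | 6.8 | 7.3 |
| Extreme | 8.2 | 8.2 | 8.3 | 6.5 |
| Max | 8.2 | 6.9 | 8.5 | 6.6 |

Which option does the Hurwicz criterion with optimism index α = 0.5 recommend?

Moderate

Low: 0.5·8.4 + 0.5·6.5 = 7.45
Moderate: 0.5·8.5 + 0.5·7.6 = 8.05
High: 0.5·7.9 + 0.5·7.1 = 7.5
VeryHigh: 0.5·8.1 + 0.5·6.8 = 7.45
Extreme: 0.5·8.3 + 0.5·6.5 = 7.4
Max: 0.5·8.5 + 0.5·6.6 = 7.55
Highest Hurwicz score = 8.05 → Moderate.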